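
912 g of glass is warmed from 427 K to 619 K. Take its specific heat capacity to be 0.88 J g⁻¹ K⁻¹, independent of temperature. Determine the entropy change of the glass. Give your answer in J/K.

ΔS = ∫dQ_rev/T = m c ln(T₂/T₁) = 912 × 0.88 × ln(619/427) = 298 J/K.

ΔS = 298 J/K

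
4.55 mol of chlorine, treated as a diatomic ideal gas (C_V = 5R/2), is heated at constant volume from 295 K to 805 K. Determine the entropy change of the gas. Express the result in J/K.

ΔS = 94.9 J/K

At constant volume, ΔS = nC_V ln(T₂/T₁) with C_V = 5R/2 = 20.79 J mol⁻¹ K⁻¹.
ΔS = 4.55 × 20.79 × ln(805/295) = 94.9 J/K.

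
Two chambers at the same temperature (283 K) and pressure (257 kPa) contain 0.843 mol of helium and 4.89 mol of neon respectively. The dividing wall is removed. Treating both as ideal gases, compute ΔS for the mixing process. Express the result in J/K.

ΔS_mix = 19.9 J/K

Mole fractions: x_A = 0.843/5.73 = 0.147, x_B = 0.853.
ΔS_mix = −R(n_A ln x_A + n_B ln x_B) = −8.314 × (0.843 ln 0.147 + 4.89 ln 0.853) = 19.9 J/K.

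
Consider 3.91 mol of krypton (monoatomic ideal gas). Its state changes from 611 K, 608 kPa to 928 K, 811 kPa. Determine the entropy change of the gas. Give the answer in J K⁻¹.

ΔS = 24.6 J/K

ΔS = nC_p ln(T₂/T₁) − nR ln(P₂/P₁), with C_p = 5R/2 = 20.79 J mol⁻¹ K⁻¹ for a monoatomic ideal gas.
ΔS = 3.91 × [20.79 × ln(928/611) − 8.314 × ln(811/608)] = 24.6 J/K.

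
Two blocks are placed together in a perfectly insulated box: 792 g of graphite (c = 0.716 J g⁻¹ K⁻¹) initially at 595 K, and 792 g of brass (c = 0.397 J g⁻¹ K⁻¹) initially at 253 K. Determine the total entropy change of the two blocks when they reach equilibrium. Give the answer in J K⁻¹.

ΔS_total = 66.6 J/K

Energy balance: T_f = (m₁c₁T₁ + m₂c₂T₂)/(m₁c₁ + m₂c₂) = 473.01 K.
ΔS₁ = m₁c₁ ln(T_f/T₁) = 567.072 × ln(473.01/595) = -130.1 J/K.
ΔS₂ = m₂c₂ ln(T_f/T₂) = 314.424 × ln(473.01/253) = 196.7 J/K.
ΔS_total = -130.1 + 196.7 = 66.6 J/K.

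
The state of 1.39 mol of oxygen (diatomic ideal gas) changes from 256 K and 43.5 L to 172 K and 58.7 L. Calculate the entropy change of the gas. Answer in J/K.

Entropy is a state function: ΔS = nC_V ln(T₂/T₁) + nR ln(V₂/V₁), with C_V = 5R/2 = 20.79 J mol⁻¹ K⁻¹ for a diatomic ideal gas.
ΔS = 1.39 × [20.79 × ln(172/256) + 8.314 × ln(58.7/43.5)] = -8.03 J/K.

ΔS = -8.03 J/K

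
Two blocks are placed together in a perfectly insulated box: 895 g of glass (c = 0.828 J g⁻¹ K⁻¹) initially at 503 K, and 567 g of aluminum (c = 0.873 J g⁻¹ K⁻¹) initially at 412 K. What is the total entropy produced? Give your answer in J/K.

ΔS_total = 5.82 J/K

Energy balance: T_f = (m₁c₁T₁ + m₂c₂T₂)/(m₁c₁ + m₂c₂) = 466.56 K.
ΔS₁ = m₁c₁ ln(T_f/T₁) = 741.06 × ln(466.56/503) = -55.734 J/K.
ΔS₂ = m₂c₂ ln(T_f/T₂) = 494.991 × ln(466.56/412) = 61.557 J/K.
ΔS_total = -55.734 + 61.557 = 5.82 J/K.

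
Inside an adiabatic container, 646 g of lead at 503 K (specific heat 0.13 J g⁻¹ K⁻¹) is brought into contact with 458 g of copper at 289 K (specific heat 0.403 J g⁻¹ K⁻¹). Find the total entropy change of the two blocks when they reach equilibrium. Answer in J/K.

ΔS_total = 9.4 J/K

Energy balance: T_f = (m₁c₁T₁ + m₂c₂T₂)/(m₁c₁ + m₂c₂) = 355.92 K.
ΔS₁ = m₁c₁ ln(T_f/T₁) = 83.98 × ln(355.92/503) = -29.047 J/K.
ΔS₂ = m₂c₂ ln(T_f/T₂) = 184.574 × ln(355.92/289) = 38.443 J/K.
ΔS_total = -29.047 + 38.443 = 9.4 J/K.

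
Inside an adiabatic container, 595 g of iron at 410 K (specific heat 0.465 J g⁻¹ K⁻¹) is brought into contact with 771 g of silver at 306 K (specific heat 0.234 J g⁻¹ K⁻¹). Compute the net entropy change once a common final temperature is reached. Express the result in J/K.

ΔS_total = 4.56 J/K

Energy balance: T_f = (m₁c₁T₁ + m₂c₂T₂)/(m₁c₁ + m₂c₂) = 368.95 K.
ΔS₁ = m₁c₁ ln(T_f/T₁) = 276.675 × ln(368.95/410) = -29.19 J/K.
ΔS₂ = m₂c₂ ln(T_f/T₂) = 180.414 × ln(368.95/306) = 33.75 J/K.
ΔS_total = -29.19 + 33.75 = 4.56 J/K.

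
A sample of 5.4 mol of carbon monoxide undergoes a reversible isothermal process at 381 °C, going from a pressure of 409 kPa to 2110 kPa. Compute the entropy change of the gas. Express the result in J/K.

For an isothermal ideal gas ΔS_gas = nR ln(P₁/P₂) = 5.4 × 8.314 × ln(409/2110) = -73.7 J/K.

ΔS_gas = -73.7 J/K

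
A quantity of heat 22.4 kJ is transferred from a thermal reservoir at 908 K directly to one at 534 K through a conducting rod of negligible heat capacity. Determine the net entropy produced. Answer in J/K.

ΔS_hot = −Q/T_H = −22400/908 = -24.67 J/K and ΔS_cold = +Q/T_C = 22400/534 = 41.95 J/K.
ΔS_total = -24.67 + 41.95 = 17.3 J/K, positive as the second law requires.

ΔS_total = 17.3 J/K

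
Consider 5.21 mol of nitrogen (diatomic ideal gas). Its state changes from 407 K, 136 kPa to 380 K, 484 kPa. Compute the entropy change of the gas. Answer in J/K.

ΔS = nC_p ln(T₂/T₁) − nR ln(P₂/P₁), with C_p = 7R/2 = 29.1 J mol⁻¹ K⁻¹ for a diatomic ideal gas.
ΔS = 5.21 × [29.1 × ln(380/407) − 8.314 × ln(484/136)] = -65.4 J/K.

ΔS = -65.4 J/K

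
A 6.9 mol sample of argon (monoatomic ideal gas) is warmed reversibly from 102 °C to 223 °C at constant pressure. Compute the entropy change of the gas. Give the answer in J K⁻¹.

ΔS = 40.1 J/K

In kelvin: T₁ = 375.15 K, T₂ = 496.15 K. At constant pressure, ΔS = nC_p ln(T₂/T₁) with C_p = 5R/2 = 20.79 J mol⁻¹ K⁻¹.
ΔS = 6.9 × 20.79 × ln(496.15/375.15) = 40.1 J/K.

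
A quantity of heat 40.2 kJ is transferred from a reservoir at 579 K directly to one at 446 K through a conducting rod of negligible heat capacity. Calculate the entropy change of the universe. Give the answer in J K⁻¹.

ΔS_hot = −Q/T_H = −40200/579 = -69.43 J/K and ΔS_cold = +Q/T_C = 40200/446 = 90.13 J/K.
ΔS_total = -69.43 + 90.13 = 20.7 J/K, positive as the second law requires.

ΔS_total = 20.7 J/K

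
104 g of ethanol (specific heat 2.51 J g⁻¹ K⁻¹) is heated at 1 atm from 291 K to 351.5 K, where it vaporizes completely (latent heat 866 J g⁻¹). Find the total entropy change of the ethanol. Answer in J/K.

Warming step: ΔS₁ = m c ln(T_tr/T_i) = 104 × 2.51 × ln(351.5/291) = 49.31 J/K.
Phase change: ΔS₂ = +mL/T_tr = 104 × 866 / 351.5 = 256.2 J/K.
ΔS_total = (49.31) + (256.2) = 306 J/K.

ΔS = 306 J/K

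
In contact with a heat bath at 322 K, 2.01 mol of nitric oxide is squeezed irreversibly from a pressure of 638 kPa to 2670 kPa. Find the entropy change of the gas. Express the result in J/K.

Entropy is a state function, so ΔS_gas depends only on the end states.
For an isothermal ideal gas ΔS_gas = nR ln(P₁/P₂) = 2.01 × 8.314 × ln(638/2670) = -23.9 J/K.

ΔS_gas = -23.9 J/K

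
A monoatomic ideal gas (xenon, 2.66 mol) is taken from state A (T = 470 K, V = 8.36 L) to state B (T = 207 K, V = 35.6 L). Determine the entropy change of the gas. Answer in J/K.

Entropy is a state function: ΔS = nC_V ln(T₂/T₁) + nR ln(V₂/V₁), with C_V = 3R/2 = 12.47 J mol⁻¹ K⁻¹ for a monoatomic ideal gas.
ΔS = 2.66 × [12.47 × ln(207/470) + 8.314 × ln(35.6/8.36)] = 4.84 J/K.

ΔS = 4.84 J/K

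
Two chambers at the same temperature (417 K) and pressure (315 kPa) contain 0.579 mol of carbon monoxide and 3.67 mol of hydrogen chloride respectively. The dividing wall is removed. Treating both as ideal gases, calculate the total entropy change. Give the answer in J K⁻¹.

Mole fractions: x_A = 0.579/4.25 = 0.136, x_B = 0.864.
ΔS_mix = −R(n_A ln x_A + n_B ln x_B) = −8.314 × (0.579 ln 0.136 + 3.67 ln 0.864) = 14.1 J/K.

ΔS_mix = 14.1 J/K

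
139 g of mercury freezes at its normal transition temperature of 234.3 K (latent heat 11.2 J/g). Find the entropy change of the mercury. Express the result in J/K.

Heat released by the substance: Q = −mL = −139 × 11.2 = −1556.8 J.
At constant T, ΔS = Q_rev/T = −1556.8 / 234.3 = -6.64 J/K.

ΔS = -6.64 J/K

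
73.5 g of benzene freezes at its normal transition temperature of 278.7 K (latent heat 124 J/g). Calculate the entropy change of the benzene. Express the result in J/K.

ΔS = -32.7 J/K

Heat released by the substance: Q = −mL = −73.5 × 124 = −9114 J.
At constant T, ΔS = Q_rev/T = −9114 / 278.7 = -32.7 J/K.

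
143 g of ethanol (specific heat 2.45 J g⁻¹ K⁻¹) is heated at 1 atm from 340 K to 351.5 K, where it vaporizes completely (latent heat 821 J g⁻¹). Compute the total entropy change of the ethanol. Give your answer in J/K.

ΔS = 346 J/K

Warming step: ΔS₁ = m c ln(T_tr/T_i) = 143 × 2.45 × ln(351.5/340) = 11.65 J/K.
Phase change: ΔS₂ = +mL/T_tr = 143 × 821 / 351.5 = 334 J/K.
ΔS_total = (11.65) + (334) = 346 J/K.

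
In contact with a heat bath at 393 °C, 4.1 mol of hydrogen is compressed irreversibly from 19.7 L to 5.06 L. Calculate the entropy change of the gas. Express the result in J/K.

ΔS_gas = -46.3 J/K

Entropy is a state function, so ΔS_gas depends only on the end states.
For an isothermal ideal gas ΔS_gas = nR ln(V₂/V₁) = 4.1 × 8.314 × ln(5.06/19.7) = -46.3 J/K.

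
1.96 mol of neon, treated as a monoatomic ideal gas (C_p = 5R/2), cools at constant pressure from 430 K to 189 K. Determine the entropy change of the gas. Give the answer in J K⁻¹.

At constant pressure, ΔS = nC_p ln(T₂/T₁) with C_p = 5R/2 = 20.79 J mol⁻¹ K⁻¹.
ΔS = 1.96 × 20.79 × ln(189/430) = -33.5 J/K.

ΔS = -33.5 J/K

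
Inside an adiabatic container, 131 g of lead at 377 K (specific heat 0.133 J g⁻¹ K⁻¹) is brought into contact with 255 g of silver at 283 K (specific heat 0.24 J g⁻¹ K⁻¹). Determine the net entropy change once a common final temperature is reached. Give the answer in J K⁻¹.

Energy balance: T_f = (m₁c₁T₁ + m₂c₂T₂)/(m₁c₁ + m₂c₂) = 303.83 K.
ΔS₁ = m₁c₁ ln(T_f/T₁) = 17.423 × ln(303.83/377) = -3.7594 J/K.
ΔS₂ = m₂c₂ ln(T_f/T₂) = 61.2 × ln(303.83/283) = 4.3466 J/K.
ΔS_total = -3.7594 + 4.3466 = 0.587 J/K.

ΔS_total = 0.587 J/K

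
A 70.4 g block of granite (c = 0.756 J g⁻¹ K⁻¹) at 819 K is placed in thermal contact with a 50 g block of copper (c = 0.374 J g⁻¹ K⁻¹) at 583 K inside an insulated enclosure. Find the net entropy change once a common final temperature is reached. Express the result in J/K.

ΔS_total = 0.755 J/K

Energy balance: T_f = (m₁c₁T₁ + m₂c₂T₂)/(m₁c₁ + m₂c₂) = 757.64 K.
ΔS₁ = m₁c₁ ln(T_f/T₁) = 53.2224 × ln(757.64/819) = -4.145 J/K.
ΔS₂ = m₂c₂ ln(T_f/T₂) = 18.7 × ln(757.64/583) = 4.9 J/K.
ΔS_total = -4.145 + 4.9 = 0.755 J/K.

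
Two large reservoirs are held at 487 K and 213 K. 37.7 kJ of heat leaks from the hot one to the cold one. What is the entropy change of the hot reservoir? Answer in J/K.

ΔS_hot = -77.4 J/K

The hot reservoir loses heat Q, so ΔS_hot = −Q/T_H = −37700/487 = -77.4 J/K.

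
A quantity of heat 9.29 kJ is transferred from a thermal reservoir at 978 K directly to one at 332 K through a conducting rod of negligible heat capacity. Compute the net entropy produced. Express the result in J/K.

ΔS_total = 18.5 J/K

ΔS_hot = −Q/T_H = −9290/978 = -9.499 J/K and ΔS_cold = +Q/T_C = 9290/332 = 27.98 J/K.
ΔS_total = -9.499 + 27.98 = 18.5 J/K, positive as the second law requires.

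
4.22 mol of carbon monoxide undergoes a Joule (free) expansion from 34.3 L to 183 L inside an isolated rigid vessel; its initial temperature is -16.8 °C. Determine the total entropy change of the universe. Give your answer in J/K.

For an ideal gas in free expansion Q = 0 and W = 0, so T is unchanged.
Entropy is a state function; using a reversible isothermal path, ΔS_gas = nR ln(V₂/V₁) = 4.22 × 8.314 × ln(183/34.3) = 58.7 J/K.
The insulated surroundings exchange no heat, so ΔS_surr = 0 and ΔS_universe = ΔS_gas.

ΔS_universe = 58.7 J/K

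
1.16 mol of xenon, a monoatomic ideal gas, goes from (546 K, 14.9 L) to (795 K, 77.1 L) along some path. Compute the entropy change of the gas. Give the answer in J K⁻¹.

ΔS = 21.3 J/K

Entropy is a state function: ΔS = nC_V ln(T₂/T₁) + nR ln(V₂/V₁), with C_V = 3R/2 = 12.47 J mol⁻¹ K⁻¹ for a monoatomic ideal gas.
ΔS = 1.16 × [12.47 × ln(795/546) + 8.314 × ln(77.1/14.9)] = 21.3 J/K.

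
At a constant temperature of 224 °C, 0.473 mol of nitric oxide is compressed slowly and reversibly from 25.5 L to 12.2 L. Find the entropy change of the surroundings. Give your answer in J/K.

For an isothermal ideal gas ΔS_gas = nR ln(V₂/V₁) = 0.473 × 8.314 × ln(12.2/25.5) = -2.9 J/K.
The process is reversible, so ΔS_surr = −ΔS_gas = 2.9 J/K and ΔS_universe = 0.

ΔS_surr = 2.9 J/K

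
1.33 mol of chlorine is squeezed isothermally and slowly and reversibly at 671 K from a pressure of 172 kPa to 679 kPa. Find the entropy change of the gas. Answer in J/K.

ΔS_gas = -15.2 J/K

For an isothermal ideal gas ΔS_gas = nR ln(P₁/P₂) = 1.33 × 8.314 × ln(172/679) = -15.2 J/K.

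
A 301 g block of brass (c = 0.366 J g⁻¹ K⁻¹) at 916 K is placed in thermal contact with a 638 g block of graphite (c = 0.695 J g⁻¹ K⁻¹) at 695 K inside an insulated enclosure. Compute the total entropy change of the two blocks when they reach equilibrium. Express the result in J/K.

ΔS_total = 3.55 J/K

Energy balance: T_f = (m₁c₁T₁ + m₂c₂T₂)/(m₁c₁ + m₂c₂) = 738.98 K.
ΔS₁ = m₁c₁ ln(T_f/T₁) = 110.166 × ln(738.98/916) = -23.66 J/K.
ΔS₂ = m₂c₂ ln(T_f/T₂) = 443.41 × ln(738.98/695) = 27.21 J/K.
ΔS_total = -23.66 + 27.21 = 3.55 J/K.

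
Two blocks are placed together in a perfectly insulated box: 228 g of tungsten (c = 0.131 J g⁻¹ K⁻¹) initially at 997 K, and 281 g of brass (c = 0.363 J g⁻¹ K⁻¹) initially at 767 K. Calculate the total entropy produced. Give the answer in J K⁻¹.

Energy balance: T_f = (m₁c₁T₁ + m₂c₂T₂)/(m₁c₁ + m₂c₂) = 819.09 K.
ΔS₁ = m₁c₁ ln(T_f/T₁) = 29.868 × ln(819.09/997) = -5.871 J/K.
ΔS₂ = m₂c₂ ln(T_f/T₂) = 102.003 × ln(819.09/767) = 6.703 J/K.
ΔS_total = -5.871 + 6.703 = 0.832 J/K.

ΔS_total = 0.832 J/K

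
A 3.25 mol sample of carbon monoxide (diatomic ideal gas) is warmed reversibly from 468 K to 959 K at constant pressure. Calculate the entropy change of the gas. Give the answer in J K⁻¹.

ΔS = 67.8 J/K

At constant pressure, ΔS = nC_p ln(T₂/T₁) with C_p = 7R/2 = 29.1 J mol⁻¹ K⁻¹.
ΔS = 3.25 × 29.1 × ln(959/468) = 67.8 J/K.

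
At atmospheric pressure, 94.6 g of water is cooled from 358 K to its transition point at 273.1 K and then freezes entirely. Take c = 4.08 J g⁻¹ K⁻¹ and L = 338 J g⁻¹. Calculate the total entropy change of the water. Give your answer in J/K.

ΔS = -222 J/K

Cooling step: ΔS₁ = m c ln(T_tr/T_i) = 94.6 × 4.08 × ln(273.1/358) = -104.5 J/K.
Phase change: ΔS₂ = −mL/T_tr = −94.6 × 338 / 273.1 = -117.1 J/K.
ΔS_total = (-104.5) + (-117.1) = -222 J/K.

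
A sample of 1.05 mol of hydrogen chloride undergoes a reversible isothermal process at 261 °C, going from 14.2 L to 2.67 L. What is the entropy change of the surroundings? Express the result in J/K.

For an isothermal ideal gas ΔS_gas = nR ln(V₂/V₁) = 1.05 × 8.314 × ln(2.67/14.2) = -14.6 J/K.
The process is reversible, so ΔS_surr = −ΔS_gas = 14.6 J/K and ΔS_universe = 0.

ΔS_surr = 14.6 J/K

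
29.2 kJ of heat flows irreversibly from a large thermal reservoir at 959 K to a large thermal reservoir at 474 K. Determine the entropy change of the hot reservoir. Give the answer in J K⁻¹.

ΔS_hot = -30.4 J/K

The hot reservoir loses heat Q, so ΔS_hot = −Q/T_H = −29200/959 = -30.4 J/K.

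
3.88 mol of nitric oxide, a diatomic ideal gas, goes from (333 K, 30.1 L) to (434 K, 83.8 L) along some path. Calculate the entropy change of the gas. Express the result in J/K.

Entropy is a state function: ΔS = nC_V ln(T₂/T₁) + nR ln(V₂/V₁), with C_V = 5R/2 = 20.79 J mol⁻¹ K⁻¹ for a diatomic ideal gas.
ΔS = 3.88 × [20.79 × ln(434/333) + 8.314 × ln(83.8/30.1)] = 54.4 J/K.

ΔS = 54.4 J/K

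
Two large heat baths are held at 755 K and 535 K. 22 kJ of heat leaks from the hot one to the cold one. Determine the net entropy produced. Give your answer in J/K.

ΔS_hot = −Q/T_H = −22000/755 = -29.14 J/K and ΔS_cold = +Q/T_C = 22000/535 = 41.12 J/K.
ΔS_total = -29.14 + 41.12 = 12 J/K, positive as the second law requires.

ΔS_total = 12 J/K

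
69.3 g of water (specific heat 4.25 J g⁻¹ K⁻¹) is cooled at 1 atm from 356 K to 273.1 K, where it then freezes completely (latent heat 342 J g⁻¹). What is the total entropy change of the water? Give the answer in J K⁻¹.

Cooling step: ΔS₁ = m c ln(T_tr/T_i) = 69.3 × 4.25 × ln(273.1/356) = -78.08 J/K.
Phase change: ΔS₂ = −mL/T_tr = −69.3 × 342 / 273.1 = -86.78 J/K.
ΔS_total = (-78.08) + (-86.78) = -165 J/K.

ΔS = -165 J/K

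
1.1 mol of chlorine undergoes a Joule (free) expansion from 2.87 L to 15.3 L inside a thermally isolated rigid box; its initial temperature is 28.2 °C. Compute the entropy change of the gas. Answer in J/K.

No heat is exchanged and no work is done, so the ideal-gas temperature stays constant.
Entropy is a state function; using a reversible isothermal path, ΔS_gas = nR ln(V₂/V₁) = 1.1 × 8.314 × ln(15.3/2.87) = 15.3 J/K.

ΔS_gas = 15.3 J/K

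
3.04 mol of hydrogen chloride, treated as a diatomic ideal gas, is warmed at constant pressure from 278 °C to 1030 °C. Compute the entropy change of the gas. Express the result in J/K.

ΔS = 76.1 J/K

In kelvin: T₁ = 551.15 K, T₂ = 1303.15 K. At constant pressure, ΔS = nC_p ln(T₂/T₁) with C_p = 7R/2 = 29.1 J mol⁻¹ K⁻¹.
ΔS = 3.04 × 29.1 × ln(1303.15/551.15) = 76.1 J/K.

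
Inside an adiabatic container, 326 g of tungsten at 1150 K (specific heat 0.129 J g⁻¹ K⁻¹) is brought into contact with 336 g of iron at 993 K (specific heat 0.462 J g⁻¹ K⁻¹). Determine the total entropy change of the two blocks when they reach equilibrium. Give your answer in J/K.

Energy balance: T_f = (m₁c₁T₁ + m₂c₂T₂)/(m₁c₁ + m₂c₂) = 1026.5 K.
ΔS₁ = m₁c₁ ln(T_f/T₁) = 42.054 × ln(1026.5/1150) = -4.779 J/K.
ΔS₂ = m₂c₂ ln(T_f/T₂) = 155.232 × ln(1026.5/993) = 5.145 J/K.
ΔS_total = -4.779 + 5.145 = 0.366 J/K.

ΔS_total = 0.366 J/K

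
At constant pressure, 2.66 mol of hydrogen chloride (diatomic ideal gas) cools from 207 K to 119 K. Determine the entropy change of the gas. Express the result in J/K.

ΔS = -42.9 J/K

At constant pressure, ΔS = nC_p ln(T₂/T₁) with C_p = 7R/2 = 29.1 J mol⁻¹ K⁻¹.
ΔS = 2.66 × 29.1 × ln(119/207) = -42.9 J/K.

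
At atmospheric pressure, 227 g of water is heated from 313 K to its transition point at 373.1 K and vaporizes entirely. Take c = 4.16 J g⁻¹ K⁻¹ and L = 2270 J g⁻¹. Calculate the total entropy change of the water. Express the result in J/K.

Warming step: ΔS₁ = m c ln(T_tr/T_i) = 227 × 4.16 × ln(373.1/313) = 165.9 J/K.
Phase change: ΔS₂ = +mL/T_tr = 227 × 2270 / 373.1 = 1381 J/K.
ΔS_total = (165.9) + (1381) = 1550 J/K.

ΔS = 1550 J/K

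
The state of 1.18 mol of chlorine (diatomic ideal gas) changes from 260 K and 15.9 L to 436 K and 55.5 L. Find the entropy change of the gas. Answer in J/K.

ΔS = 24.9 J/K

Entropy is a state function: ΔS = nC_V ln(T₂/T₁) + nR ln(V₂/V₁), with C_V = 5R/2 = 20.79 J mol⁻¹ K⁻¹ for a diatomic ideal gas.
ΔS = 1.18 × [20.79 × ln(436/260) + 8.314 × ln(55.5/15.9)] = 24.9 J/K.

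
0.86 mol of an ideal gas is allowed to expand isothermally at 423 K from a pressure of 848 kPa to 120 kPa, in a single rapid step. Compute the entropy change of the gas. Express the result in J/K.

Entropy is a state function, so ΔS_gas depends only on the end states.
For an isothermal ideal gas ΔS_gas = nR ln(P₁/P₂) = 0.86 × 8.314 × ln(848/120) = 14 J/K.

ΔS_gas = 14 J/K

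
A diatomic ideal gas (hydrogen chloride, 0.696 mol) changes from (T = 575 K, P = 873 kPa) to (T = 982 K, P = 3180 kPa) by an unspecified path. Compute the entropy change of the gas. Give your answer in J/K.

ΔS = 3.36 J/K

ΔS = nC_p ln(T₂/T₁) − nR ln(P₂/P₁), with C_p = 7R/2 = 29.1 J mol⁻¹ K⁻¹ for a diatomic ideal gas.
ΔS = 0.696 × [29.1 × ln(982/575) − 8.314 × ln(3180/873)] = 3.36 J/K.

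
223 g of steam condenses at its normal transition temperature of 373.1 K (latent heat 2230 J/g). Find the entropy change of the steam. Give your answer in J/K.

ΔS = -1330 J/K

Heat released by the substance: Q = −mL = −223 × 2230 = −497290 J.
At constant T, ΔS = Q_rev/T = −497290 / 373.1 = -1330 J/K.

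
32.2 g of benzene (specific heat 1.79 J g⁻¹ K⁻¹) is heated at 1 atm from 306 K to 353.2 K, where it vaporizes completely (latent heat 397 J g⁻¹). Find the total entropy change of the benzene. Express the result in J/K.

Warming step: ΔS₁ = m c ln(T_tr/T_i) = 32.2 × 1.79 × ln(353.2/306) = 8.268 J/K.
Phase change: ΔS₂ = +mL/T_tr = 32.2 × 397 / 353.2 = 36.19 J/K.
ΔS_total = (8.268) + (36.19) = 44.5 J/K.

ΔS = 44.5 J/K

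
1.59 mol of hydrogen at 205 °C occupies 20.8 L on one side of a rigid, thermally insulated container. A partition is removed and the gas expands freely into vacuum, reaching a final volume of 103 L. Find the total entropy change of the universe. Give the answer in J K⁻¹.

ΔS_universe = 21.1 J/K

No heat is exchanged and no work is done, so the ideal-gas temperature stays constant.
Entropy is a state function; using a reversible isothermal path, ΔS_gas = nR ln(V₂/V₁) = 1.59 × 8.314 × ln(103/20.8) = 21.1 J/K.
The insulated surroundings exchange no heat, so ΔS_surr = 0 and ΔS_universe = ΔS_gas.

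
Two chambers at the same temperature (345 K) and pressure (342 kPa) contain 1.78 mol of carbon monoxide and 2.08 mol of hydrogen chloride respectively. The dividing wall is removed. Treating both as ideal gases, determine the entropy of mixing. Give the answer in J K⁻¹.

ΔS_mix = 22.1 J/K

Mole fractions: x_A = 1.78/3.86 = 0.461, x_B = 0.539.
ΔS_mix = −R(n_A ln x_A + n_B ln x_B) = −8.314 × (1.78 ln 0.461 + 2.08 ln 0.539) = 22.1 J/K.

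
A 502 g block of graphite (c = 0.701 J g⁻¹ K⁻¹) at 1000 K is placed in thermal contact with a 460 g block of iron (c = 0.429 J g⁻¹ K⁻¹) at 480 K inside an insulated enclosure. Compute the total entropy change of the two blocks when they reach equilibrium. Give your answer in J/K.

Energy balance: T_f = (m₁c₁T₁ + m₂c₂T₂)/(m₁c₁ + m₂c₂) = 813.17 K.
ΔS₁ = m₁c₁ ln(T_f/T₁) = 351.902 × ln(813.17/1000) = -72.78 J/K.
ΔS₂ = m₂c₂ ln(T_f/T₂) = 197.34 × ln(813.17/480) = 104 J/K.
ΔS_total = -72.78 + 104 = 31.2 J/K.

ΔS_total = 31.2 J/K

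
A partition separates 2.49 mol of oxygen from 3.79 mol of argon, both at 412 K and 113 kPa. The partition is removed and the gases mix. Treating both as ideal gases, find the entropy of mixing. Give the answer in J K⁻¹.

ΔS_mix = 35.1 J/K

Mole fractions: x_A = 2.49/6.28 = 0.396, x_B = 0.604.
ΔS_mix = −R(n_A ln x_A + n_B ln x_B) = −8.314 × (2.49 ln 0.396 + 3.79 ln 0.604) = 35.1 J/K.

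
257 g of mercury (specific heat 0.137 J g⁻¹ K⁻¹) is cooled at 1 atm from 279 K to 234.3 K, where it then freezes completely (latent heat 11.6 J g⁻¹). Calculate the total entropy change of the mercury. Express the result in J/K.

Cooling step: ΔS₁ = m c ln(T_tr/T_i) = 257 × 0.137 × ln(234.3/279) = -6.148 J/K.
Phase change: ΔS₂ = −mL/T_tr = −257 × 11.6 / 234.3 = -12.72 J/K.
ΔS_total = (-6.148) + (-12.72) = -18.9 J/K.

ΔS = -18.9 J/K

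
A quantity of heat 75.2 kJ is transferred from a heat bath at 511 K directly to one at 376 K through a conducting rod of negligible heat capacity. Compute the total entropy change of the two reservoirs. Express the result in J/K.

ΔS_total = 52.8 J/K

ΔS_hot = −Q/T_H = −75200/511 = -147.2 J/K and ΔS_cold = +Q/T_C = 75200/376 = 200 J/K.
ΔS_total = -147.2 + 200 = 52.8 J/K, positive as the second law requires.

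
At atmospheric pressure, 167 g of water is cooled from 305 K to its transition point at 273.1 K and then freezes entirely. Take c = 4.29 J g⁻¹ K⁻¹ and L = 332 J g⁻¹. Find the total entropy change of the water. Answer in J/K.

ΔS = -282 J/K

Cooling step: ΔS₁ = m c ln(T_tr/T_i) = 167 × 4.29 × ln(273.1/305) = -79.15 J/K.
Phase change: ΔS₂ = −mL/T_tr = −167 × 332 / 273.1 = -203 J/K.
ΔS_total = (-79.15) + (-203) = -282 J/K.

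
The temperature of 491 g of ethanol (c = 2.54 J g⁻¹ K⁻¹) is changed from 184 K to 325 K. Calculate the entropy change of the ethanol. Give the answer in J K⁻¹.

ΔS = ∫dQ_rev/T = m c ln(T₂/T₁) = 491 × 2.54 × ln(325/184) = 709 J/K.

ΔS = 709 J/K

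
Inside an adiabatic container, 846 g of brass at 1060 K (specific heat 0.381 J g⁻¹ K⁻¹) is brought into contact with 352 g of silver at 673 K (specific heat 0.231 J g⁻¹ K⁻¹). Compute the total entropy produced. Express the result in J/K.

Energy balance: T_f = (m₁c₁T₁ + m₂c₂T₂)/(m₁c₁ + m₂c₂) = 982.04 K.
ΔS₁ = m₁c₁ ln(T_f/T₁) = 322.326 × ln(982.04/1060) = -24.623 J/K.
ΔS₂ = m₂c₂ ln(T_f/T₂) = 81.312 × ln(982.04/673) = 30.727 J/K.
ΔS_total = -24.623 + 30.727 = 6.1 J/K.

ΔS_total = 6.1 J/K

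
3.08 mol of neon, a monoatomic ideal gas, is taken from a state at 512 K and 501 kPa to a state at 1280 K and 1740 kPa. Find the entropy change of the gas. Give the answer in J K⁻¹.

ΔS = 26.8 J/K

ΔS = nC_p ln(T₂/T₁) − nR ln(P₂/P₁), with C_p = 5R/2 = 20.79 J mol⁻¹ K⁻¹ for a monoatomic ideal gas.
ΔS = 3.08 × [20.79 × ln(1280/512) − 8.314 × ln(1740/501)] = 26.8 J/K.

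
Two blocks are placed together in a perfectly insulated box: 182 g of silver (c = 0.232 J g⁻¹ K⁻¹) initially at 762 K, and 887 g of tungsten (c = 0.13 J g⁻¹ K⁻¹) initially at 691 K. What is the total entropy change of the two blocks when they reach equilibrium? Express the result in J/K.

Energy balance: T_f = (m₁c₁T₁ + m₂c₂T₂)/(m₁c₁ + m₂c₂) = 710.03 K.
ΔS₁ = m₁c₁ ln(T_f/T₁) = 42.224 × ln(710.03/762) = -2.983 J/K.
ΔS₂ = m₂c₂ ln(T_f/T₂) = 115.31 × ln(710.03/691) = 3.133 J/K.
ΔS_total = -2.983 + 3.133 = 0.15 J/K.

ΔS_total = 0.15 J/K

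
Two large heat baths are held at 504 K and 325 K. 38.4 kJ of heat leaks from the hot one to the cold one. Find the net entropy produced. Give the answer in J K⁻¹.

ΔS_total = 42 J/K

ΔS_hot = −Q/T_H = −38400/504 = -76.19 J/K and ΔS_cold = +Q/T_C = 38400/325 = 118.2 J/K.
ΔS_total = -76.19 + 118.2 = 42 J/K, positive as the second law requires.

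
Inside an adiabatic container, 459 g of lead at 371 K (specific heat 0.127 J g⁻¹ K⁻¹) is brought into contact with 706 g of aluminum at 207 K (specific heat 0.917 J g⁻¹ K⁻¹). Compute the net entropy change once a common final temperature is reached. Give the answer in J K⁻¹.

ΔS_total = 10.7 J/K

Energy balance: T_f = (m₁c₁T₁ + m₂c₂T₂)/(m₁c₁ + m₂c₂) = 220.55 K.
ΔS₁ = m₁c₁ ln(T_f/T₁) = 58.293 × ln(220.55/371) = -30.32 J/K.
ΔS₂ = m₂c₂ ln(T_f/T₂) = 647.402 × ln(220.55/207) = 41.04 J/K.
ΔS_total = -30.32 + 41.04 = 10.7 J/K.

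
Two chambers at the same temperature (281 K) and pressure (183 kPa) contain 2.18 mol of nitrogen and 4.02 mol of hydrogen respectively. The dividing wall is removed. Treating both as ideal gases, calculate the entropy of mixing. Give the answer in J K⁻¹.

Mole fractions: x_A = 2.18/6.2 = 0.352, x_B = 0.648.
ΔS_mix = −R(n_A ln x_A + n_B ln x_B) = −8.314 × (2.18 ln 0.352 + 4.02 ln 0.648) = 33.4 J/K.

ΔS_mix = 33.4 J/K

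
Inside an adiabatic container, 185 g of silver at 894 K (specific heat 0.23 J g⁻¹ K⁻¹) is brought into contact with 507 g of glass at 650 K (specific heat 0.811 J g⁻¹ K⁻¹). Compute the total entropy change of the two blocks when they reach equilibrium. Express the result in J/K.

Energy balance: T_f = (m₁c₁T₁ + m₂c₂T₂)/(m₁c₁ + m₂c₂) = 672.88 K.
ΔS₁ = m₁c₁ ln(T_f/T₁) = 42.55 × ln(672.88/894) = -12.09 J/K.
ΔS₂ = m₂c₂ ln(T_f/T₂) = 411.177 × ln(672.88/650) = 14.23 J/K.
ΔS_total = -12.09 + 14.23 = 2.14 J/K.

ΔS_total = 2.14 J/K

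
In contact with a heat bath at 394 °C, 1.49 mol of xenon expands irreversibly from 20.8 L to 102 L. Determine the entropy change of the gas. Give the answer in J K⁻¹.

Entropy is a state function, so ΔS_gas depends only on the end states.
For an isothermal ideal gas ΔS_gas = nR ln(V₂/V₁) = 1.49 × 8.314 × ln(102/20.8) = 19.7 J/K.

ΔS_gas = 19.7 J/K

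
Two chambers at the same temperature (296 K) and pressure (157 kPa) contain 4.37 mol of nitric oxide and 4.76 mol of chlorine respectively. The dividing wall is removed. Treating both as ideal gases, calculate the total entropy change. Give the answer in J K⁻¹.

Mole fractions: x_A = 4.37/9.13 = 0.479, x_B = 0.521.
ΔS_mix = −R(n_A ln x_A + n_B ln x_B) = −8.314 × (4.37 ln 0.479 + 4.76 ln 0.521) = 52.5 J/K.

ΔS_mix = 52.5 J/K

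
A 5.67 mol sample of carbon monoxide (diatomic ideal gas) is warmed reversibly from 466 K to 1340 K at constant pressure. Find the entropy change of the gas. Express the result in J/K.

ΔS = 174 J/K

At constant pressure, ΔS = nC_p ln(T₂/T₁) with C_p = 7R/2 = 29.1 J mol⁻¹ K⁻¹.
ΔS = 5.67 × 29.1 × ln(1340/466) = 174 J/K.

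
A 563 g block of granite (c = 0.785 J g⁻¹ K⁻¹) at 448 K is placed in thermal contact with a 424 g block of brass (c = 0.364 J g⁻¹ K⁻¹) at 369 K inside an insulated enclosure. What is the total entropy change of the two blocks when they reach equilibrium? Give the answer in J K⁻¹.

ΔS_total = 2.08 J/K

Energy balance: T_f = (m₁c₁T₁ + m₂c₂T₂)/(m₁c₁ + m₂c₂) = 427.55 K.
ΔS₁ = m₁c₁ ln(T_f/T₁) = 441.955 × ln(427.55/448) = -20.65 J/K.
ΔS₂ = m₂c₂ ln(T_f/T₂) = 154.336 × ln(427.55/369) = 22.73 J/K.
ΔS_total = -20.65 + 22.73 = 2.08 J/K.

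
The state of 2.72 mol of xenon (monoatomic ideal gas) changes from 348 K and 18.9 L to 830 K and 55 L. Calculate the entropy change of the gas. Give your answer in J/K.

ΔS = 53.6 J/K

Entropy is a state function: ΔS = nC_V ln(T₂/T₁) + nR ln(V₂/V₁), with C_V = 3R/2 = 12.47 J mol⁻¹ K⁻¹ for a monoatomic ideal gas.
ΔS = 2.72 × [12.47 × ln(830/348) + 8.314 × ln(55/18.9)] = 53.6 J/K.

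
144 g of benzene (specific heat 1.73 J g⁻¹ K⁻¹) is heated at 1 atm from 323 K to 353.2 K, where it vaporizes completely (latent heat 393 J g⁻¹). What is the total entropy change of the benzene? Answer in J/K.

Warming step: ΔS₁ = m c ln(T_tr/T_i) = 144 × 1.73 × ln(353.2/323) = 22.27 J/K.
Phase change: ΔS₂ = +mL/T_tr = 144 × 393 / 353.2 = 160.2 J/K.
ΔS_total = (22.27) + (160.2) = 182 J/K.

ΔS = 182 J/K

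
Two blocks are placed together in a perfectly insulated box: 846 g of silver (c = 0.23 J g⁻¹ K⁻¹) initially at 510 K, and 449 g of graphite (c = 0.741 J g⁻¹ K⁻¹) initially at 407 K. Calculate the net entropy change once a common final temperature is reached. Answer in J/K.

ΔS_total = 3.18 J/K

Energy balance: T_f = (m₁c₁T₁ + m₂c₂T₂)/(m₁c₁ + m₂c₂) = 445.01 K.
ΔS₁ = m₁c₁ ln(T_f/T₁) = 194.58 × ln(445.01/510) = -26.52 J/K.
ΔS₂ = m₂c₂ ln(T_f/T₂) = 332.709 × ln(445.01/407) = 29.7 J/K.
ΔS_total = -26.52 + 29.7 = 3.18 J/K.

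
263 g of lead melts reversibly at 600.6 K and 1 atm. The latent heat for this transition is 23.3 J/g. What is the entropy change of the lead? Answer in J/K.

ΔS = 10.2 J/K

Heat absorbed by the substance: Q = mL = 263 × 23.3 = 6127.9 J.
At constant T, ΔS = Q_rev/T = 6127.9 / 600.6 = 10.2 J/K.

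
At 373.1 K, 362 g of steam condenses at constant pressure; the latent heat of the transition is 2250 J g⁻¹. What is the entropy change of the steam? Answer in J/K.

Heat released by the substance: Q = −mL = −362 × 2250 = −814500 J.
At constant T, ΔS = Q_rev/T = −814500 / 373.1 = -2180 J/K.

ΔS = -2180 J/K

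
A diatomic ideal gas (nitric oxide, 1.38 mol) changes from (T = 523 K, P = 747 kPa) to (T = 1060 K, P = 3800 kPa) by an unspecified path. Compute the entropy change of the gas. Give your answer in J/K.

ΔS = 9.7 J/K

ΔS = nC_p ln(T₂/T₁) − nR ln(P₂/P₁), with C_p = 7R/2 = 29.1 J mol⁻¹ K⁻¹ for a diatomic ideal gas.
ΔS = 1.38 × [29.1 × ln(1060/523) − 8.314 × ln(3800/747)] = 9.7 J/K.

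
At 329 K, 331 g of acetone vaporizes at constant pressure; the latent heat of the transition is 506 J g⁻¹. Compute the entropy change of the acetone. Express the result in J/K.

ΔS = 509 J/K

Heat absorbed by the substance: Q = mL = 331 × 506 = 167486 J.
At constant T, ΔS = Q_rev/T = 167486 / 329 = 509 J/K.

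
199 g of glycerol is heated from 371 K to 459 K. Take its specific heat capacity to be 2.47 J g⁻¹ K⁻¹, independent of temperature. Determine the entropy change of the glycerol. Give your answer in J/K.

ΔS = 105 J/K

ΔS = ∫dQ_rev/T = m c ln(T₂/T₁) = 199 × 2.47 × ln(459/371) = 105 J/K.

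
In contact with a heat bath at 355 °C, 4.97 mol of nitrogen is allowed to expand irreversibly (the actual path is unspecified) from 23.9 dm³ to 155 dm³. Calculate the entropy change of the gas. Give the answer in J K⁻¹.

ΔS_gas = 77.3 J/K

Entropy is a state function, so ΔS_gas depends only on the end states.
For an isothermal ideal gas ΔS_gas = nR ln(V₂/V₁) = 4.97 × 8.314 × ln(155/23.9) = 77.3 J/K.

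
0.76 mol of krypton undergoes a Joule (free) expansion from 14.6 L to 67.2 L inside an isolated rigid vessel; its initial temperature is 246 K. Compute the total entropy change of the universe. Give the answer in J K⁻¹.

For an ideal gas in free expansion Q = 0 and W = 0, so T is unchanged.
Entropy is a state function; using a reversible isothermal path, ΔS_gas = nR ln(V₂/V₁) = 0.76 × 8.314 × ln(67.2/14.6) = 9.65 J/K.
The insulated surroundings exchange no heat, so ΔS_surr = 0 and ΔS_universe = ΔS_gas.

ΔS_universe = 9.65 J/K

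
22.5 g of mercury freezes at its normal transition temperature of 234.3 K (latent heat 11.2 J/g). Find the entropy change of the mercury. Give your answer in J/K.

ΔS = -1.08 J/K

Heat released by the substance: Q = −mL = −22.5 × 11.2 = −252 J.
At constant T, ΔS = Q_rev/T = −252 / 234.3 = -1.08 J/K.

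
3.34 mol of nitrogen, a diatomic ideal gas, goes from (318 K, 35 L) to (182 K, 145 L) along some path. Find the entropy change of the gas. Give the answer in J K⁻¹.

ΔS = 0.73 J/K

Entropy is a state function: ΔS = nC_V ln(T₂/T₁) + nR ln(V₂/V₁), with C_V = 5R/2 = 20.79 J mol⁻¹ K⁻¹ for a diatomic ideal gas.
ΔS = 3.34 × [20.79 × ln(182/318) + 8.314 × ln(145/35)] = 0.73 J/K.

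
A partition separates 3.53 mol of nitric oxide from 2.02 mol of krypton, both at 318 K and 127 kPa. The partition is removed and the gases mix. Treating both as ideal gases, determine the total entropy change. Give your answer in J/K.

Mole fractions: x_A = 3.53/5.55 = 0.636, x_B = 0.364.
ΔS_mix = −R(n_A ln x_A + n_B ln x_B) = −8.314 × (3.53 ln 0.636 + 2.02 ln 0.364) = 30.3 J/K.

ΔS_mix = 30.3 J/K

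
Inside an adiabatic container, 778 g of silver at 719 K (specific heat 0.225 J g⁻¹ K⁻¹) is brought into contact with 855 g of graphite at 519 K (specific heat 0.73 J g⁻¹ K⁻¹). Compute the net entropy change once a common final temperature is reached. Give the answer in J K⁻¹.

ΔS_total = 7.7 J/K

Energy balance: T_f = (m₁c₁T₁ + m₂c₂T₂)/(m₁c₁ + m₂c₂) = 562.81 K.
ΔS₁ = m₁c₁ ln(T_f/T₁) = 175.05 × ln(562.81/719) = -42.874 J/K.
ΔS₂ = m₂c₂ ln(T_f/T₂) = 624.15 × ln(562.81/519) = 50.576 J/K.
ΔS_total = -42.874 + 50.576 = 7.7 J/K.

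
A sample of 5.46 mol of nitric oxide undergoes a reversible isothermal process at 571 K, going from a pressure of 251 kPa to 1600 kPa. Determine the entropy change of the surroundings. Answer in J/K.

For an isothermal ideal gas ΔS_gas = nR ln(P₁/P₂) = 5.46 × 8.314 × ln(251/1600) = -84.1 J/K.
The process is reversible, so ΔS_surr = −ΔS_gas = 84.1 J/K and ΔS_universe = 0.

ΔS_surr = 84.1 J/K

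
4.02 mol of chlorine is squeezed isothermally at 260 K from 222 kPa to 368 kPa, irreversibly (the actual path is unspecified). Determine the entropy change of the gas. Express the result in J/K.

ΔS_gas = -16.9 J/K

Entropy is a state function, so ΔS_gas depends only on the end states.
For an isothermal ideal gas ΔS_gas = nR ln(P₁/P₂) = 4.02 × 8.314 × ln(222/368) = -16.9 J/K.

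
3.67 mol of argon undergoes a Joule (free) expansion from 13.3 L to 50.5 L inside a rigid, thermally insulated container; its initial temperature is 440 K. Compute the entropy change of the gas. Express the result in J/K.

For an ideal gas in free expansion Q = 0 and W = 0, so T is unchanged.
Entropy is a state function; using a reversible isothermal path, ΔS_gas = nR ln(V₂/V₁) = 3.67 × 8.314 × ln(50.5/13.3) = 40.7 J/K.

ΔS_gas = 40.7 J/K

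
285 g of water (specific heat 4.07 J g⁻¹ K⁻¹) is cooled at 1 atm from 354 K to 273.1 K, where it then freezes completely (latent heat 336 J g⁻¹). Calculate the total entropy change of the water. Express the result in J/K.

ΔS = -652 J/K

Cooling step: ΔS₁ = m c ln(T_tr/T_i) = 285 × 4.07 × ln(273.1/354) = -301 J/K.
Phase change: ΔS₂ = −mL/T_tr = −285 × 336 / 273.1 = -350.6 J/K.
ΔS_total = (-301) + (-350.6) = -652 J/K.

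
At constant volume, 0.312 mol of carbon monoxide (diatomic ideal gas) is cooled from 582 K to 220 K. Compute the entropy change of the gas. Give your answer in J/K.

At constant volume, ΔS = nC_V ln(T₂/T₁) with C_V = 5R/2 = 20.79 J mol⁻¹ K⁻¹.
ΔS = 0.312 × 20.79 × ln(220/582) = -6.31 J/K.

ΔS = -6.31 J/K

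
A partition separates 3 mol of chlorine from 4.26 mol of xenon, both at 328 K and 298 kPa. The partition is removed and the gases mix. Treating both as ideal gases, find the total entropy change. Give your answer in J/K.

ΔS_mix = 40.9 J/K

Mole fractions: x_A = 3/7.26 = 0.413, x_B = 0.587.
ΔS_mix = −R(n_A ln x_A + n_B ln x_B) = −8.314 × (3 ln 0.413 + 4.26 ln 0.587) = 40.9 J/K.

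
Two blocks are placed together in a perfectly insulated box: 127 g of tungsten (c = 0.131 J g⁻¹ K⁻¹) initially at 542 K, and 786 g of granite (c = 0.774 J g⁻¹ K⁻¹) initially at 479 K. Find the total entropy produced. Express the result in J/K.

ΔS_total = 0.129 J/K

Energy balance: T_f = (m₁c₁T₁ + m₂c₂T₂)/(m₁c₁ + m₂c₂) = 480.68 K.
ΔS₁ = m₁c₁ ln(T_f/T₁) = 16.637 × ln(480.68/542) = -1.9976 J/K.
ΔS₂ = m₂c₂ ln(T_f/T₂) = 608.364 × ln(480.68/479) = 2.1262 J/K.
ΔS_total = -1.9976 + 2.1262 = 0.129 J/K.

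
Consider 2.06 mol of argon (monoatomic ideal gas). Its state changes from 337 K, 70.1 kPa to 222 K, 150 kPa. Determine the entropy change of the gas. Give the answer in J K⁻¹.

ΔS = -30.9 J/K

ΔS = nC_p ln(T₂/T₁) − nR ln(P₂/P₁), with C_p = 5R/2 = 20.79 J mol⁻¹ K⁻¹ for a monoatomic ideal gas.
ΔS = 2.06 × [20.79 × ln(222/337) − 8.314 × ln(150/70.1)] = -30.9 J/K.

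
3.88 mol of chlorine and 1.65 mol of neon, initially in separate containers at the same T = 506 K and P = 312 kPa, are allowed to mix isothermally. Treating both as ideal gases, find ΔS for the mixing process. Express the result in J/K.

Mole fractions: x_A = 3.88/5.53 = 0.702, x_B = 0.298.
ΔS_mix = −R(n_A ln x_A + n_B ln x_B) = −8.314 × (3.88 ln 0.702 + 1.65 ln 0.298) = 28 J/K.

ΔS_mix = 28 J/K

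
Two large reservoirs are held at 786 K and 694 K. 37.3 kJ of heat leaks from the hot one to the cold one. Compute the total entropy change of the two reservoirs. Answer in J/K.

ΔS_hot = −Q/T_H = −37300/786 = -47.46 J/K and ΔS_cold = +Q/T_C = 37300/694 = 53.75 J/K.
ΔS_total = -47.46 + 53.75 = 6.29 J/K, positive as the second law requires.

ΔS_total = 6.29 J/K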